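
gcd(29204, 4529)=7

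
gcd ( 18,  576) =18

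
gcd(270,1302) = 6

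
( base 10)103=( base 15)6D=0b1100111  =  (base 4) 1213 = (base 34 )31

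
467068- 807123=-340055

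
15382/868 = 7691/434=17.72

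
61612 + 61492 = 123104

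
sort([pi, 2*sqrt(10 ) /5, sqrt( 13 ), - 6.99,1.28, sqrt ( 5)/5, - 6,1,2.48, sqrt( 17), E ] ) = [ - 6.99, - 6, sqrt ( 5) /5,1,2*sqrt ( 10)/5,  1.28,  2.48,  E,pi,  sqrt ( 13), sqrt ( 17)]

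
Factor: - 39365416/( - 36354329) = 2^3*11^( - 2 )*  19^1*23^( - 1)*13063^( - 1)*258983^1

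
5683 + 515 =6198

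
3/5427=1/1809= 0.00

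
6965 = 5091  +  1874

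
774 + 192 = 966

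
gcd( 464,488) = 8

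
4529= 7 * 647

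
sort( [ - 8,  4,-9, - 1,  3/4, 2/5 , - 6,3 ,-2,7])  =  [-9,-8, - 6,  -  2, - 1,2/5,3/4,3,4,7 ]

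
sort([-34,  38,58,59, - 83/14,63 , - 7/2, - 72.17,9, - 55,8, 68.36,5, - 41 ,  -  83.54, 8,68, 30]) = [ - 83.54, - 72.17,-55, - 41,-34  ,- 83/14,- 7/2 , 5,8,8,  9, 30, 38,58,59,63, 68,68.36]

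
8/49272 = 1/6159 = 0.00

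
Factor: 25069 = 11^1*43^1 *53^1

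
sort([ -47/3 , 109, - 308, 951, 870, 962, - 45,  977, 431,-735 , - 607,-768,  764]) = [ - 768, - 735,-607,-308,-45,-47/3,109, 431 , 764,870 , 951,962,977 ]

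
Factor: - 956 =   -  2^2*239^1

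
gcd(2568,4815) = 321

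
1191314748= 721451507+469863241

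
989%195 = 14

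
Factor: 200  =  2^3*5^2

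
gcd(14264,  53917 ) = 1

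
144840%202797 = 144840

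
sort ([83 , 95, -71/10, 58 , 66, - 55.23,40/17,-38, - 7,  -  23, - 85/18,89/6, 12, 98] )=[ - 55.23, - 38, -23,-71/10, - 7, - 85/18, 40/17, 12,89/6, 58 , 66 , 83,95 , 98]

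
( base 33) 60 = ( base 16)c6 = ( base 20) 9i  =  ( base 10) 198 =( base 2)11000110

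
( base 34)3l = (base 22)5D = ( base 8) 173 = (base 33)3o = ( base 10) 123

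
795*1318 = 1047810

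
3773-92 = 3681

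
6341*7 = 44387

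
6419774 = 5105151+1314623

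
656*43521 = 28549776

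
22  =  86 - 64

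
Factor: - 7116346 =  - 2^1*1447^1*2459^1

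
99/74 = 99/74 = 1.34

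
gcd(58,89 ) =1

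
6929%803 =505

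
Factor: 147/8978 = 2^( - 1)*3^1*7^2*67^(-2)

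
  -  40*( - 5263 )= 210520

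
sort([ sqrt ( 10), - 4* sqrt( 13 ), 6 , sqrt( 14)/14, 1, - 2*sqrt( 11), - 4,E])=[ - 4*sqrt(13),-2*sqrt( 11), - 4 , sqrt( 14)/14, 1,  E, sqrt( 10), 6] 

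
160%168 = 160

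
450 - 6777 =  - 6327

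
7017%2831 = 1355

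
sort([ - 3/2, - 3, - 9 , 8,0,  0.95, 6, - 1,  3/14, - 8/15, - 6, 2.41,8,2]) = [ - 9, - 6, - 3, - 3/2, - 1, - 8/15, 0,3/14,0.95 , 2,  2.41,6, 8,8 ] 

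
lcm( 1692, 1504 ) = 13536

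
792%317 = 158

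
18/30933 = 2/3437 = 0.00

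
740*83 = 61420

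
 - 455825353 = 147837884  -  603663237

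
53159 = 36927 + 16232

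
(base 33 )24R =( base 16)921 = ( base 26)3BN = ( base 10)2337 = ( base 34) 20p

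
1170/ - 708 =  - 2 + 41/118 = - 1.65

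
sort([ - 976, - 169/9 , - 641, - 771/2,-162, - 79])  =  [ - 976, - 641, - 771/2, -162, - 79, - 169/9]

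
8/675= 8/675 = 0.01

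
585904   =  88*6658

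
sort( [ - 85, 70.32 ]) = [ - 85, 70.32 ]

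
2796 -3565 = - 769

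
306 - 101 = 205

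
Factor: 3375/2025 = 3^( - 1)*5^1 = 5/3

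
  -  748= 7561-8309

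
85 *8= 680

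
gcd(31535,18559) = 1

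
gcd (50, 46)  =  2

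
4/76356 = 1/19089 =0.00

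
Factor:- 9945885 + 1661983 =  - 8283902= - 2^1 * 11^2*34231^1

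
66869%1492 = 1221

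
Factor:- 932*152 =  - 141664 =- 2^5*19^1*233^1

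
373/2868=373/2868  =  0.13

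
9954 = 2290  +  7664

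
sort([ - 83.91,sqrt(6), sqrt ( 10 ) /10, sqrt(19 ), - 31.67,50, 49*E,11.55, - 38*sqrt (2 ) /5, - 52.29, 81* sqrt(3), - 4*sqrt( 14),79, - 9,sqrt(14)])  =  [ - 83.91,  -  52.29, - 31.67, -4*sqrt(14 ), - 38*sqrt( 2) /5,-9,sqrt( 10 )/10,sqrt(6), sqrt(14 ), sqrt( 19 ),11.55,  50, 79, 49*E,81*sqrt (3) ]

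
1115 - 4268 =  - 3153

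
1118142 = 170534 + 947608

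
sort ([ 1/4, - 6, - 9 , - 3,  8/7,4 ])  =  [ - 9, - 6, -3,1/4, 8/7,4]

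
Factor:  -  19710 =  - 2^1 * 3^3*5^1*73^1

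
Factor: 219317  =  7^1*17^1*19^1*97^1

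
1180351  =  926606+253745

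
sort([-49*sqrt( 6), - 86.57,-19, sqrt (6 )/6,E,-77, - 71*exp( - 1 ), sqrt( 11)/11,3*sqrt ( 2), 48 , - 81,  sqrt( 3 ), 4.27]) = [  -  49*sqrt(6 ),-86.57,-81, - 77,-71*exp( - 1), -19, sqrt(11 )/11,sqrt(6)/6, sqrt( 3 ), E, 3 * sqrt( 2), 4.27 , 48]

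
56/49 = 1 + 1/7=1.14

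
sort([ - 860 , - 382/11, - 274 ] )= [  -  860, - 274, - 382/11 ]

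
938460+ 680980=1619440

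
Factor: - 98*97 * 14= - 133084=- 2^2*7^3*97^1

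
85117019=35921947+49195072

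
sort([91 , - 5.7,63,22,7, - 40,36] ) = [ - 40, - 5.7, 7,22,36 , 63, 91] 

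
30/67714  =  15/33857 = 0.00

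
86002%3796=2490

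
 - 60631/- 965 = 62 + 801/965 = 62.83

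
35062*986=34571132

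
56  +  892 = 948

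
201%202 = 201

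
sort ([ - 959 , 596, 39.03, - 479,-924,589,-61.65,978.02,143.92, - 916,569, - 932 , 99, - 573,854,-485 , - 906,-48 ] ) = [ - 959, - 932 , - 924,-916, - 906, - 573 ,-485, - 479, - 61.65,- 48,  39.03 , 99,143.92, 569, 589 , 596, 854, 978.02]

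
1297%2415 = 1297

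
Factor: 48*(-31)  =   - 1488 = -2^4 * 3^1*31^1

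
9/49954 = 9/49954=0.00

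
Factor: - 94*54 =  -2^2*3^3  *  47^1  =  - 5076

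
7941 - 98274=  - 90333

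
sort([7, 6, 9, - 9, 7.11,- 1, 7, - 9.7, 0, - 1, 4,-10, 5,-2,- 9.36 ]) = [ - 10, - 9.7, - 9.36, -9, - 2, - 1, - 1, 0,4,5,6, 7, 7,7.11, 9]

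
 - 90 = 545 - 635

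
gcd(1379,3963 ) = 1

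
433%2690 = 433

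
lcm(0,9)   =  0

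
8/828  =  2/207 = 0.01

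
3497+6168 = 9665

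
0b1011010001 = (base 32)MH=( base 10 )721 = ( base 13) 436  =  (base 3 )222201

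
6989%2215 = 344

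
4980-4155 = 825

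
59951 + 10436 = 70387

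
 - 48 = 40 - 88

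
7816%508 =196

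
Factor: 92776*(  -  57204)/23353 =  - 2^5*3^2*7^1*11^ ( - 2 )*193^( - 1)  *  227^1*11597^1= - 5307158304/23353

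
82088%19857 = 2660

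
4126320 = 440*9378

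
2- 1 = 1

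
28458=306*93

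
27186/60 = 453 + 1/10 = 453.10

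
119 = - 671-- 790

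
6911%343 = 51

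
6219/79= 6219/79=78.72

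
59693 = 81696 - 22003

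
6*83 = 498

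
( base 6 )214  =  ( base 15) 57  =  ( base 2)1010010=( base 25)37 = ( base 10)82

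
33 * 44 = 1452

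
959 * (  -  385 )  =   - 369215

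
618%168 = 114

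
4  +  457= 461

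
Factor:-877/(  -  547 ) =547^ (-1 ) * 877^1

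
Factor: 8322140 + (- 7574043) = 7^1*106871^1= 748097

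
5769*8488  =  48967272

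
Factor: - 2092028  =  -2^2* 523007^1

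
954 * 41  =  39114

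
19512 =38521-19009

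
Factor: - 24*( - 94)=2256 = 2^4 * 3^1*47^1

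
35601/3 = 11867= 11867.00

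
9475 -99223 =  - 89748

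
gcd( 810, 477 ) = 9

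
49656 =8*6207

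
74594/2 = 37297 = 37297.00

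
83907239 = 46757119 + 37150120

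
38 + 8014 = 8052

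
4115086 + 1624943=5740029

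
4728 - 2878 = 1850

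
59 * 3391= 200069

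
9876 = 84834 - 74958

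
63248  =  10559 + 52689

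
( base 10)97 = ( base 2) 1100001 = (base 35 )2R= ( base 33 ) 2v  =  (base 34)2t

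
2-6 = -4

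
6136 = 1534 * 4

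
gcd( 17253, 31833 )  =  243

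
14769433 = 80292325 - 65522892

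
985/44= 985/44 = 22.39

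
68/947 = 68/947= 0.07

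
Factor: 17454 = 2^1*3^1*2909^1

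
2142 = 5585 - 3443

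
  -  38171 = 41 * ( - 931)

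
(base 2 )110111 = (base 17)34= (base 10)55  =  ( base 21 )2d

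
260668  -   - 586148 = 846816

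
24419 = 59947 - 35528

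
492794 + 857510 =1350304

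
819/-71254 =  - 819/71254 = - 0.01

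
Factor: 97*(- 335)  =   - 5^1*67^1*97^1=-32495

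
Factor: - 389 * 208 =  - 2^4*13^1 * 389^1= -80912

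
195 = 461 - 266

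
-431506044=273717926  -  705223970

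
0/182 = 0 =0.00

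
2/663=2/663 = 0.00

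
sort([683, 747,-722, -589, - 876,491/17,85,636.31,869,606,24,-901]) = [- 901,-876 , - 722, - 589,24,491/17,85, 606,636.31,683,747,869] 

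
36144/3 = 12048  =  12048.00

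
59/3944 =59/3944 = 0.01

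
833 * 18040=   15027320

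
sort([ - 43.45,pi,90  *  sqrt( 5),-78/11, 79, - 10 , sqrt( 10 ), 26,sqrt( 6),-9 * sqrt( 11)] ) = [ - 43.45,-9*sqrt ( 11 ),- 10,-78/11,sqrt(6)  ,  pi,sqrt(10),26,79, 90 * sqrt(5)]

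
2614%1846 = 768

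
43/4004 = 43/4004 = 0.01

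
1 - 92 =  - 91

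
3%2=1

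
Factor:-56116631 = -431^1*130201^1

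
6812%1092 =260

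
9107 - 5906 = 3201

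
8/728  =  1/91 = 0.01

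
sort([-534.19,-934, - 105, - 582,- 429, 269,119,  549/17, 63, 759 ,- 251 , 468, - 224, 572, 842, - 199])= [-934,-582, - 534.19,  -  429, - 251,  -  224,  -  199, - 105, 549/17,63,119,269,468,572,  759, 842]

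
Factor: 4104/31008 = 9/68 = 2^( - 2 )*3^2*17^ (  -  1)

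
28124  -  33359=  - 5235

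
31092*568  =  17660256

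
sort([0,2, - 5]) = [ - 5,0,2]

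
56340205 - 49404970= 6935235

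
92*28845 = 2653740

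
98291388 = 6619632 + 91671756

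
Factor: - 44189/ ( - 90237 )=3^( - 1)*7^( - 1)*4297^( - 1) * 44189^1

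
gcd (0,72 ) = 72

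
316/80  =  3 + 19/20 = 3.95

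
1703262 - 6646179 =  - 4942917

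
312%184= 128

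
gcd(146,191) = 1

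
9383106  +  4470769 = 13853875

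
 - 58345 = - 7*8335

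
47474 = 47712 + -238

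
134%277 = 134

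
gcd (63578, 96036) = 2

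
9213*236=2174268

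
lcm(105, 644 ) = 9660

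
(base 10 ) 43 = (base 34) 19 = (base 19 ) 25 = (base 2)101011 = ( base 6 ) 111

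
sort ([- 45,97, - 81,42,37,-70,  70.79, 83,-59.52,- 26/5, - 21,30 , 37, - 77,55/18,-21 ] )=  [ -81, - 77, - 70,-59.52, - 45, - 21, - 21, - 26/5,  55/18,30, 37,37,42,70.79,83,97]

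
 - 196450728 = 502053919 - 698504647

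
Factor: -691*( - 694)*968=2^4*11^2*347^1 *691^1 = 464208272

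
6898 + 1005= 7903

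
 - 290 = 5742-6032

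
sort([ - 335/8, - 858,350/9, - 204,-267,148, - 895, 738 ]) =[-895, - 858, - 267 , - 204,-335/8,350/9,148 , 738] 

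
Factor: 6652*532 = 2^4*7^1*19^1*1663^1 = 3538864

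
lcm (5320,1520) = 10640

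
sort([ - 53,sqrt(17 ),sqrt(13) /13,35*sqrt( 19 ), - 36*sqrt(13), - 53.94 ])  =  [ - 36*sqrt ( 13 ), - 53.94, - 53,sqrt(13 ) /13, sqrt(17) , 35*sqrt(19 )]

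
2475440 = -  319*(- 7760)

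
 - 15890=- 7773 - 8117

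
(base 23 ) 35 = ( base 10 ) 74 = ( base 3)2202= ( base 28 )2i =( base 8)112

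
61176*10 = 611760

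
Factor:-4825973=-647^1*7459^1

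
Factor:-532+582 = 50 = 2^1*5^2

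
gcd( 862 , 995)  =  1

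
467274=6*77879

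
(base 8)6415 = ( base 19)94G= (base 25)58G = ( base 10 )3341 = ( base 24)5J5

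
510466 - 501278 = 9188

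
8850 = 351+8499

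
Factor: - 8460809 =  - 7^1*43^1*28109^1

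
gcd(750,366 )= 6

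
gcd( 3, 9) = 3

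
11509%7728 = 3781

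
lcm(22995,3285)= 22995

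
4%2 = 0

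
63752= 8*7969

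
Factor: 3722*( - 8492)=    - 31607224 = - 2^3*11^1*193^1*1861^1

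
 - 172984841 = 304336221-477321062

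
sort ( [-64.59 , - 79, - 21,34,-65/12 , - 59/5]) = [ - 79, - 64.59,  -  21, - 59/5,-65/12,34]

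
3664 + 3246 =6910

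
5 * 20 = 100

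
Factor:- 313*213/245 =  - 66669/245 = -  3^1*5^( - 1 ) * 7^ ( - 2)*71^1*313^1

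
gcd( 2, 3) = 1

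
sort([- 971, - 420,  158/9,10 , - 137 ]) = [-971,-420, - 137, 10, 158/9] 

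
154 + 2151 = 2305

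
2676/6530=1338/3265=0.41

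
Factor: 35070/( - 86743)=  - 2^1*3^1*5^1*7^1*167^1*86743^( -1)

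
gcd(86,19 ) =1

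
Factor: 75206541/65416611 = 13^( - 1 )*19^1*29^1*45497^1*1677349^ ( - 1 ) =25068847/21805537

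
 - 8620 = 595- 9215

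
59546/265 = 59546/265= 224.70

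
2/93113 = 2/93113 = 0.00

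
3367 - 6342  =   - 2975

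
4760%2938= 1822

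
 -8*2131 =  - 17048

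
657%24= 9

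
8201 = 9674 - 1473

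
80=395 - 315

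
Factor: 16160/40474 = 2^4*5^1*7^ (  -  3)*59^ ( - 1)*101^1 = 8080/20237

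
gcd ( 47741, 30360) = 1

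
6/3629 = 6/3629 = 0.00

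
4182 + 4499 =8681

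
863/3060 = 863/3060 = 0.28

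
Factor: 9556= 2^2 *2389^1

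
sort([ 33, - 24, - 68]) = [-68, - 24 , 33] 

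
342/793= 342/793=0.43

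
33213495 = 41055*809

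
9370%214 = 168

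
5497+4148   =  9645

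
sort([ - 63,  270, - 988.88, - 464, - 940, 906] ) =[ - 988.88, - 940, - 464, - 63,270, 906 ]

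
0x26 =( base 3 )1102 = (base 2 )100110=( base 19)20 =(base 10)38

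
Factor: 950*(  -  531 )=-2^1 * 3^2*5^2*19^1 * 59^1 = - 504450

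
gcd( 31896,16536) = 24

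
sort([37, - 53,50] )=[ -53, 37, 50 ] 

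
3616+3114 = 6730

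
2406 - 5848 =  - 3442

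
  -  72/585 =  - 8/65 = - 0.12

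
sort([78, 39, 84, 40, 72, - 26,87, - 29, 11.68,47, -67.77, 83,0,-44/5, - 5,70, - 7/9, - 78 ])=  [ - 78, - 67.77, - 29, - 26, - 44/5,  -  5, - 7/9, 0,11.68, 39, 40, 47,70, 72, 78,83,84,87]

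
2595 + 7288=9883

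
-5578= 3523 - 9101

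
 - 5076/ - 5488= 1269/1372 = 0.92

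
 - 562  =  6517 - 7079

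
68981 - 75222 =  - 6241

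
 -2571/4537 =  - 2571/4537 = - 0.57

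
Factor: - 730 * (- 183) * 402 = 2^2 * 3^2*5^1*61^1 * 67^1*73^1 = 53703180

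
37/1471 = 37/1471  =  0.03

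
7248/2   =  3624 = 3624.00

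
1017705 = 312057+705648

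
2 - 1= 1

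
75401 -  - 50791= 126192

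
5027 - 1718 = 3309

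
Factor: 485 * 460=223100 = 2^2 *5^2*23^1*97^1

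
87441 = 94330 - 6889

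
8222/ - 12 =-4111/6  =  - 685.17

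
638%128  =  126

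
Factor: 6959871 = 3^3*19^1 * 13567^1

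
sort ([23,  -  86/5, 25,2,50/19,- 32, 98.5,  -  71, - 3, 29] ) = [ - 71, -32, - 86/5, - 3, 2,50/19,23,25, 29,98.5 ]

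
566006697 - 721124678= - 155117981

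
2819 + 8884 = 11703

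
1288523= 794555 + 493968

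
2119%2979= 2119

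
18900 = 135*140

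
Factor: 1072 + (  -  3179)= -7^2*43^1 = -2107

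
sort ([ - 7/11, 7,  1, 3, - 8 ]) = [- 8, - 7/11 , 1, 3, 7 ]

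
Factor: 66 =2^1*3^1*11^1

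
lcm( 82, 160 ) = 6560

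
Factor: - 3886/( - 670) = 5^( - 1)*29^1 = 29/5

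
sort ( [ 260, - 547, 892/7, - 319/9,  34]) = [ - 547, - 319/9,34, 892/7,260 ]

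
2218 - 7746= -5528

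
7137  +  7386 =14523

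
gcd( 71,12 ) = 1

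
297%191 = 106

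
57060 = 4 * 14265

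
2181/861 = 727/287 = 2.53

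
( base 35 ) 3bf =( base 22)895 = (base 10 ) 4075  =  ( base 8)7753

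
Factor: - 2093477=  - 19^1*110183^1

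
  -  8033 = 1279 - 9312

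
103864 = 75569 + 28295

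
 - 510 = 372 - 882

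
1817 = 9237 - 7420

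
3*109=327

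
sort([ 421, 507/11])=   [ 507/11,  421]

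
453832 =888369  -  434537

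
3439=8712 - 5273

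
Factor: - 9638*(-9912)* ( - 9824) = -2^9*3^1*7^1*59^1*61^1 * 79^1*307^1=- 938504953344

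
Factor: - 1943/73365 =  - 29/1095= - 3^ ( - 1 )*5^ (-1 )*29^1 *73^( - 1 )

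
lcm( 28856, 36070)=144280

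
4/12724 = 1/3181 = 0.00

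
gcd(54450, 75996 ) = 18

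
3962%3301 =661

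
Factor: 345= 3^1*5^1*23^1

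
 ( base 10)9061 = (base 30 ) A21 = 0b10001101100101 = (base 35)7DV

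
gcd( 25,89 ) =1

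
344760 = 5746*60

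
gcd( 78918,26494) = 2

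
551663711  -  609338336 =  - 57674625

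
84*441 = 37044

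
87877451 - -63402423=151279874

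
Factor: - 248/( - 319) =2^3*11^( - 1)*29^( - 1)*31^1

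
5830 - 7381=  - 1551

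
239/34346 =239/34346 = 0.01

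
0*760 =0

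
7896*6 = 47376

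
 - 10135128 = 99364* ( - 102)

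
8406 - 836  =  7570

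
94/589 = 94/589 = 0.16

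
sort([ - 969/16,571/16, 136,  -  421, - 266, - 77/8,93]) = [ - 421, - 266, - 969/16, - 77/8,571/16, 93,136 ] 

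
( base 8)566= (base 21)hh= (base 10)374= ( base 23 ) G6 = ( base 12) 272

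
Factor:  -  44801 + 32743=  - 12058  =  - 2^1*6029^1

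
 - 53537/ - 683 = 53537/683 = 78.39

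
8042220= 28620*281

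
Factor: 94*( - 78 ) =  - 7332 = - 2^2*3^1*13^1 * 47^1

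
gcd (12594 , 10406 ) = 2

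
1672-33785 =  - 32113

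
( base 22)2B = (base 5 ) 210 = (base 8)67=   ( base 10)55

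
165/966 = 55/322 = 0.17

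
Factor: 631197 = 3^2 * 7^1*43^1 * 233^1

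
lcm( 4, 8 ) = 8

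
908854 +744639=1653493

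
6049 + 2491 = 8540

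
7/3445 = 7/3445 = 0.00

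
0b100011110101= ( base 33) 23G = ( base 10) 2293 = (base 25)3gi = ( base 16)8f5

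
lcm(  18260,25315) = 1113860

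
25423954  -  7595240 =17828714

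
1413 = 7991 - 6578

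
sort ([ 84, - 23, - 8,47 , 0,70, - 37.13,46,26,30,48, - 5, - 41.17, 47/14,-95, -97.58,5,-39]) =[ - 97.58,-95,-41.17, - 39, - 37.13, - 23, - 8, - 5,0,47/14, 5, 26,30, 46,47 , 48 , 70,84]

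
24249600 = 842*28800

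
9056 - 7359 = 1697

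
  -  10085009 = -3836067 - 6248942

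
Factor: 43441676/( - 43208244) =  - 10860419/10802061  =  - 3^( - 2 )*19^1  *  167^( - 1 )*7187^(-1)*571601^1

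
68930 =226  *305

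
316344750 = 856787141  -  540442391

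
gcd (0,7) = 7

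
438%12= 6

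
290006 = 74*3919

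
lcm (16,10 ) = 80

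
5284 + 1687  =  6971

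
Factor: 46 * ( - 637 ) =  - 29302 = - 2^1*7^2 * 13^1*23^1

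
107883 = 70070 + 37813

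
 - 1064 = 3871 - 4935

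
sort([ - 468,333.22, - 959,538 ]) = [ - 959, - 468,333.22, 538 ]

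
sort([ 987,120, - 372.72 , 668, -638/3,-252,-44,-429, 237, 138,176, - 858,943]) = [ - 858, - 429, - 372.72,-252,  -  638/3, - 44,120,138 , 176,237, 668, 943,  987 ] 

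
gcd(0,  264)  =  264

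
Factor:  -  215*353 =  - 75895 = - 5^1*43^1*353^1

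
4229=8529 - 4300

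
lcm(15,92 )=1380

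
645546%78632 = 16490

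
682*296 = 201872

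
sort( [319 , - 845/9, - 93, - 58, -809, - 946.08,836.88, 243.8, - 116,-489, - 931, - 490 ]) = [- 946.08, - 931, - 809, - 490,  -  489, - 116, - 845/9, - 93 ,-58, 243.8 , 319, 836.88] 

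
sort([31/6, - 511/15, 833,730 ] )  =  [ - 511/15,31/6,  730 , 833 ]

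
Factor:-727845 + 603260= - 124585=-  5^1 * 24917^1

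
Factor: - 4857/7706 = - 2^ ( - 1)*3^1*1619^1*3853^( - 1)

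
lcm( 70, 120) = 840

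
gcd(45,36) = 9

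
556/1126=278/563 = 0.49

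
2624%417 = 122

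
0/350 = 0 = 0.00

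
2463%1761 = 702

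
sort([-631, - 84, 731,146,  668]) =[ - 631, - 84, 146, 668, 731]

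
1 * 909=909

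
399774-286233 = 113541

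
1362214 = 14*97301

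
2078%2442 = 2078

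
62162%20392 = 986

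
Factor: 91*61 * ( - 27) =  - 149877=- 3^3*7^1*13^1*61^1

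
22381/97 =22381/97=230.73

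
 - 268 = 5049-5317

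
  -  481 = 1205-1686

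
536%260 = 16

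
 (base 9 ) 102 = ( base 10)83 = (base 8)123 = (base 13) 65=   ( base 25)38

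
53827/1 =53827 = 53827.00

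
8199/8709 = 2733/2903 =0.94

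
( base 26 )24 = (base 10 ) 56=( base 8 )70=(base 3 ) 2002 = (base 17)35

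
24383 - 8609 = 15774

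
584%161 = 101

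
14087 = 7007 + 7080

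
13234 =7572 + 5662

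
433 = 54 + 379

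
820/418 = 1 + 201/209 = 1.96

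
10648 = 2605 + 8043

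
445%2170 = 445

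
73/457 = 73/457 = 0.16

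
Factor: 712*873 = 621576 = 2^3  *3^2*89^1*97^1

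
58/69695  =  58/69695 = 0.00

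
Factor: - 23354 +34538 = 2^4*3^1*233^1 = 11184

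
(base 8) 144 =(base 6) 244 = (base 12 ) 84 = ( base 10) 100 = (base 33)31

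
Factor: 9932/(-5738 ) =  - 4966/2869 = - 2^1*13^1*19^( - 1 )*151^ (-1)*191^1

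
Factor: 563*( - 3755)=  - 5^1*563^1*751^1=-2114065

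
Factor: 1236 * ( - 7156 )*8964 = -2^6*3^4 * 83^1*103^1*1789^1= - 79284930624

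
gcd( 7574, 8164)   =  2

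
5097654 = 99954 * 51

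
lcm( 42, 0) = 0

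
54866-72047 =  - 17181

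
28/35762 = 14/17881 = 0.00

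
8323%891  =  304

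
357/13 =27 + 6/13  =  27.46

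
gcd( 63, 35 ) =7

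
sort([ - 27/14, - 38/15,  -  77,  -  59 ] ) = [  -  77, - 59 , - 38/15, - 27/14 ] 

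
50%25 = 0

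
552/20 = 138/5 = 27.60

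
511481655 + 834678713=1346160368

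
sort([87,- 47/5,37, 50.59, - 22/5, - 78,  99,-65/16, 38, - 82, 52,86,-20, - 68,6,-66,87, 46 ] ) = [  -  82, -78, - 68, - 66,-20,-47/5,-22/5,-65/16,6, 37, 38,46 , 50.59, 52, 86,87,  87, 99 ] 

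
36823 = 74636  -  37813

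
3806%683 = 391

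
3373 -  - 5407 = 8780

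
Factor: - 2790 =-2^1*3^2*5^1*31^1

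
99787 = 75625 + 24162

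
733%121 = 7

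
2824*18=50832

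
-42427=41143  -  83570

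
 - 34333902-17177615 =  - 51511517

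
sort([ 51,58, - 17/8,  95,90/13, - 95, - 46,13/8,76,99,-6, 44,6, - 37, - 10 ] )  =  [  -  95, - 46,-37, - 10, - 6, - 17/8,  13/8, 6,90/13, 44,51,58,76,95, 99] 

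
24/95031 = 8/31677 = 0.00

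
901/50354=53/2962 = 0.02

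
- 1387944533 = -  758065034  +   - 629879499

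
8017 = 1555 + 6462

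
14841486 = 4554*3259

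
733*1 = 733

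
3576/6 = 596  =  596.00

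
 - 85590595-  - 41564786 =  - 44025809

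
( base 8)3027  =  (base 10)1559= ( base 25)2c9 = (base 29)1OM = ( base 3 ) 2010202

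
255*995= 253725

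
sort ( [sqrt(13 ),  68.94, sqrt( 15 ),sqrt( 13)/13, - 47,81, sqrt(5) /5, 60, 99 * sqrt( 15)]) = [- 47,  sqrt( 13 ) /13,  sqrt(5 )/5,sqrt( 13 ),sqrt( 15),60,68.94,  81, 99*sqrt( 15)]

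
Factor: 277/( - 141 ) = -3^( - 1 )*47^ ( - 1 ) * 277^1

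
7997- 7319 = 678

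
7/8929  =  7/8929 = 0.00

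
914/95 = 9 + 59/95 = 9.62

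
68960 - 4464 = 64496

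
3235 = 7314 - 4079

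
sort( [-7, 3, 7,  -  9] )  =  [ - 9,-7,  3, 7]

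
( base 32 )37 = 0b1100111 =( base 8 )147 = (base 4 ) 1213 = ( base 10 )103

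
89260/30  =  2975 + 1/3 = 2975.33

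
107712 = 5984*18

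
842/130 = 6 + 31/65 = 6.48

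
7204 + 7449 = 14653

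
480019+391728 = 871747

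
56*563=31528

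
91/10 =91/10 = 9.10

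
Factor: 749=7^1 * 107^1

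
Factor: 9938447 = 257^1*38671^1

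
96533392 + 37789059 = 134322451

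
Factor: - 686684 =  - 2^2  *  171671^1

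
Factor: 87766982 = 2^1* 881^1 *49811^1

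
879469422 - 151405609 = 728063813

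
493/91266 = 493/91266 = 0.01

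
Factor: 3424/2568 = 2^2*3^(  -  1 ) = 4/3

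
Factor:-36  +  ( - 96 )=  - 2^2*3^1*11^1  =  - 132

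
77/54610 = 77/54610 = 0.00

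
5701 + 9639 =15340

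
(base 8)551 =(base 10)361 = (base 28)cp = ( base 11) 2a9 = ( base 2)101101001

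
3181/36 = 88 + 13/36 = 88.36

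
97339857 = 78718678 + 18621179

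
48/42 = 8/7 = 1.14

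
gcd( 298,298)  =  298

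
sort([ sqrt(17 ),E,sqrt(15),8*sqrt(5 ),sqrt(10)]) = [E,sqrt(10 ),sqrt( 15),sqrt( 17),8*sqrt(5 ) ] 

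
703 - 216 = 487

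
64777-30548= 34229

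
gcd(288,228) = 12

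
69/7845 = 23/2615 = 0.01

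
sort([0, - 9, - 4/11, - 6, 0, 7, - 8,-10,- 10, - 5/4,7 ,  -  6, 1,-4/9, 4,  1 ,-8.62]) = [ - 10,  -  10,-9, - 8.62,  -  8 , - 6,-6 ,-5/4, - 4/9,-4/11, 0,0 , 1, 1, 4 , 7,7 ]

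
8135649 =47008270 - 38872621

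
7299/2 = 3649 +1/2 = 3649.50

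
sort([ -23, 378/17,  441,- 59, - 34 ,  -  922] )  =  [ - 922 , - 59, - 34, - 23,378/17, 441 ] 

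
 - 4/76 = -1/19 = -0.05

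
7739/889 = 7739/889 =8.71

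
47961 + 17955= 65916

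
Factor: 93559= 93559^1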